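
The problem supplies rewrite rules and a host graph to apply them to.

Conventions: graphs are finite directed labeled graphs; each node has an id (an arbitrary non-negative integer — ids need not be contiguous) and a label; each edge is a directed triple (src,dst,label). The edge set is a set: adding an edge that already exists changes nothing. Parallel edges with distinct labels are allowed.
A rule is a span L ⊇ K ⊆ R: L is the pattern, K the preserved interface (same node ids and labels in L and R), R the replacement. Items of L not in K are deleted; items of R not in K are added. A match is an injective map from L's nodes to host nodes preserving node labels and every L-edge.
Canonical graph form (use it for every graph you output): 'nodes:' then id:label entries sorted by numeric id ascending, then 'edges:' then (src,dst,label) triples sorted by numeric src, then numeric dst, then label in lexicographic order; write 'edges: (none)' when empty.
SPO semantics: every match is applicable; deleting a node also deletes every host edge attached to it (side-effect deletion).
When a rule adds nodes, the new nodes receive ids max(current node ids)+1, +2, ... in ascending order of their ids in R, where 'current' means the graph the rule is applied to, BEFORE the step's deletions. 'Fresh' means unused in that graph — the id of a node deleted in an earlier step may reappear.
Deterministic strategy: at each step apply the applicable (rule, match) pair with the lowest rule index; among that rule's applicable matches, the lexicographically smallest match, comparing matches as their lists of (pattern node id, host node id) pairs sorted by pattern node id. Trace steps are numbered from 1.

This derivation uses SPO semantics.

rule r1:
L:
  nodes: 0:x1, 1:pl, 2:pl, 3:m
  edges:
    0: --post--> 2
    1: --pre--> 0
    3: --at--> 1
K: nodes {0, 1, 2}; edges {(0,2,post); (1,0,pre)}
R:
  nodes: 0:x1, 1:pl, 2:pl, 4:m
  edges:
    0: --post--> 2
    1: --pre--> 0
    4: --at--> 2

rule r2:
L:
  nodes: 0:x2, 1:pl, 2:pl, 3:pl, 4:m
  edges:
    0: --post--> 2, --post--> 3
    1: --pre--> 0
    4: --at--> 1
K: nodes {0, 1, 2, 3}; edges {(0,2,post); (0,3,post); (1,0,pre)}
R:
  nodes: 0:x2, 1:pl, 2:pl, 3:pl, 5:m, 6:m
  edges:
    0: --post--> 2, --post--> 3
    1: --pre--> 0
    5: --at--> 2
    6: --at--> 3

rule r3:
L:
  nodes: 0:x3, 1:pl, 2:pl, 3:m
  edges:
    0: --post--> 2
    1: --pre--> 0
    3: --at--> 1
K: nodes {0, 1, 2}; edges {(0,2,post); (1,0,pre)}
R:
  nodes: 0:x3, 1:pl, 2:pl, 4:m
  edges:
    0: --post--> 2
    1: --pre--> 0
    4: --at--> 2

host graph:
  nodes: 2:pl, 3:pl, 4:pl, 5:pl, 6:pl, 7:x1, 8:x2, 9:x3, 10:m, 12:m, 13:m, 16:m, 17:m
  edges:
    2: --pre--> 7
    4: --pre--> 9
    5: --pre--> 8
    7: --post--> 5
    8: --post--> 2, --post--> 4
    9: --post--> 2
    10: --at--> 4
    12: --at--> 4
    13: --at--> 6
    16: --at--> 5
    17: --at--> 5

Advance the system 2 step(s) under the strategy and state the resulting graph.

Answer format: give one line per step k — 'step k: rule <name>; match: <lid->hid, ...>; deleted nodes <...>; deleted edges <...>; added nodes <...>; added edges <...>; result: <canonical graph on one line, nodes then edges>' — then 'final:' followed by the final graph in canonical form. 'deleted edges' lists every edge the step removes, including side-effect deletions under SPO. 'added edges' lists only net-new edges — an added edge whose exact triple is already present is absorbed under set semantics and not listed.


step 1: rule r2; match: 0->8, 1->5, 2->2, 3->4, 4->16; deleted nodes 16; deleted edges (16,5,at); added nodes 18, 19; added edges (18,2,at); (19,4,at); result: nodes: 2:pl, 3:pl, 4:pl, 5:pl, 6:pl, 7:x1, 8:x2, 9:x3, 10:m, 12:m, 13:m, 17:m, 18:m, 19:m edges: (2,7,pre); (4,9,pre); (5,8,pre); (7,5,post); (8,2,post); (8,4,post); (9,2,post); (10,4,at); (12,4,at); (13,6,at); (17,5,at); (18,2,at); (19,4,at)
step 2: rule r1; match: 0->7, 1->2, 2->5, 3->18; deleted nodes 18; deleted edges (18,2,at); added nodes 20; added edges (20,5,at); result: nodes: 2:pl, 3:pl, 4:pl, 5:pl, 6:pl, 7:x1, 8:x2, 9:x3, 10:m, 12:m, 13:m, 17:m, 19:m, 20:m edges: (2,7,pre); (4,9,pre); (5,8,pre); (7,5,post); (8,2,post); (8,4,post); (9,2,post); (10,4,at); (12,4,at); (13,6,at); (17,5,at); (19,4,at); (20,5,at)
final:
nodes: 2:pl, 3:pl, 4:pl, 5:pl, 6:pl, 7:x1, 8:x2, 9:x3, 10:m, 12:m, 13:m, 17:m, 19:m, 20:m
edges: (2,7,pre); (4,9,pre); (5,8,pre); (7,5,post); (8,2,post); (8,4,post); (9,2,post); (10,4,at); (12,4,at); (13,6,at); (17,5,at); (19,4,at); (20,5,at)


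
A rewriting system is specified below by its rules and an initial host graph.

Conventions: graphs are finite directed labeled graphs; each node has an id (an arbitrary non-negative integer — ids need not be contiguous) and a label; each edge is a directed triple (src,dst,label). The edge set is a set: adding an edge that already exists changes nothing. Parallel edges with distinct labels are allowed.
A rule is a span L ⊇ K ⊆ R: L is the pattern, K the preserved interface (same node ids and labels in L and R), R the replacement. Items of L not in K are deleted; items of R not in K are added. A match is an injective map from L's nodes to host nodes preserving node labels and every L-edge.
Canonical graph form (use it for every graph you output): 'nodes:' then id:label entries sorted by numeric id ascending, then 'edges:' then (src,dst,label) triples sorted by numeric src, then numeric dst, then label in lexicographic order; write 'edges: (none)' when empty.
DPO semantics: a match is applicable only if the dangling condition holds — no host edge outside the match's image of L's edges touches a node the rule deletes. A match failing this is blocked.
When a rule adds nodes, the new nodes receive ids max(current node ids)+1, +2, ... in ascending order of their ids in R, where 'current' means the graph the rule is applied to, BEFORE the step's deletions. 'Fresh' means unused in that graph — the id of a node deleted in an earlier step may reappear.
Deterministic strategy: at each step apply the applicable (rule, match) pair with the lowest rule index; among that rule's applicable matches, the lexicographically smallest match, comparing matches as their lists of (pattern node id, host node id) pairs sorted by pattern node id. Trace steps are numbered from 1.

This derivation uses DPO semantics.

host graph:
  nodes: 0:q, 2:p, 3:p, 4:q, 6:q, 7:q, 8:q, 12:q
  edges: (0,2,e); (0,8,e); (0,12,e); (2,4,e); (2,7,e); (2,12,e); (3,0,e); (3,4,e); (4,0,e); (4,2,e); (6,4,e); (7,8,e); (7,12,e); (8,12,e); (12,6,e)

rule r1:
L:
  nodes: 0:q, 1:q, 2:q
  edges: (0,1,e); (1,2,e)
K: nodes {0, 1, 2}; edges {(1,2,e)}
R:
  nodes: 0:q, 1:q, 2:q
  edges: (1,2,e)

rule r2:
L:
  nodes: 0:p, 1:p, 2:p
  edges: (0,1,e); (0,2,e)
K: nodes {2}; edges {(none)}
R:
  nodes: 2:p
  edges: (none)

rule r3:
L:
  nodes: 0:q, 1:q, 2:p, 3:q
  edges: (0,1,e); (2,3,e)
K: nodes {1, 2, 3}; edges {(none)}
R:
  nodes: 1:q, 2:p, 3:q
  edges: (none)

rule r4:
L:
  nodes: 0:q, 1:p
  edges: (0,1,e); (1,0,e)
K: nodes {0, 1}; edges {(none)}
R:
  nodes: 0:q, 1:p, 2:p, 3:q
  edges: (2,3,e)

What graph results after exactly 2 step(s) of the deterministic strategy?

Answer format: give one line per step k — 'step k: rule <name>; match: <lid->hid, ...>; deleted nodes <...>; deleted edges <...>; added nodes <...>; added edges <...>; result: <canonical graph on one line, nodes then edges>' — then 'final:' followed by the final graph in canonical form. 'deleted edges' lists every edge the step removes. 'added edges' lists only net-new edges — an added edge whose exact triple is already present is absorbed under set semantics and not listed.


step 1: rule r1; match: 0->0, 1->8, 2->12; deleted nodes (none); deleted edges (0,8,e); added nodes (none); added edges (none); result: nodes: 0:q, 2:p, 3:p, 4:q, 6:q, 7:q, 8:q, 12:q edges: (0,2,e); (0,12,e); (2,4,e); (2,7,e); (2,12,e); (3,0,e); (3,4,e); (4,0,e); (4,2,e); (6,4,e); (7,8,e); (7,12,e); (8,12,e); (12,6,e)
step 2: rule r1; match: 0->0, 1->12, 2->6; deleted nodes (none); deleted edges (0,12,e); added nodes (none); added edges (none); result: nodes: 0:q, 2:p, 3:p, 4:q, 6:q, 7:q, 8:q, 12:q edges: (0,2,e); (2,4,e); (2,7,e); (2,12,e); (3,0,e); (3,4,e); (4,0,e); (4,2,e); (6,4,e); (7,8,e); (7,12,e); (8,12,e); (12,6,e)
final:
nodes: 0:q, 2:p, 3:p, 4:q, 6:q, 7:q, 8:q, 12:q
edges: (0,2,e); (2,4,e); (2,7,e); (2,12,e); (3,0,e); (3,4,e); (4,0,e); (4,2,e); (6,4,e); (7,8,e); (7,12,e); (8,12,e); (12,6,e)


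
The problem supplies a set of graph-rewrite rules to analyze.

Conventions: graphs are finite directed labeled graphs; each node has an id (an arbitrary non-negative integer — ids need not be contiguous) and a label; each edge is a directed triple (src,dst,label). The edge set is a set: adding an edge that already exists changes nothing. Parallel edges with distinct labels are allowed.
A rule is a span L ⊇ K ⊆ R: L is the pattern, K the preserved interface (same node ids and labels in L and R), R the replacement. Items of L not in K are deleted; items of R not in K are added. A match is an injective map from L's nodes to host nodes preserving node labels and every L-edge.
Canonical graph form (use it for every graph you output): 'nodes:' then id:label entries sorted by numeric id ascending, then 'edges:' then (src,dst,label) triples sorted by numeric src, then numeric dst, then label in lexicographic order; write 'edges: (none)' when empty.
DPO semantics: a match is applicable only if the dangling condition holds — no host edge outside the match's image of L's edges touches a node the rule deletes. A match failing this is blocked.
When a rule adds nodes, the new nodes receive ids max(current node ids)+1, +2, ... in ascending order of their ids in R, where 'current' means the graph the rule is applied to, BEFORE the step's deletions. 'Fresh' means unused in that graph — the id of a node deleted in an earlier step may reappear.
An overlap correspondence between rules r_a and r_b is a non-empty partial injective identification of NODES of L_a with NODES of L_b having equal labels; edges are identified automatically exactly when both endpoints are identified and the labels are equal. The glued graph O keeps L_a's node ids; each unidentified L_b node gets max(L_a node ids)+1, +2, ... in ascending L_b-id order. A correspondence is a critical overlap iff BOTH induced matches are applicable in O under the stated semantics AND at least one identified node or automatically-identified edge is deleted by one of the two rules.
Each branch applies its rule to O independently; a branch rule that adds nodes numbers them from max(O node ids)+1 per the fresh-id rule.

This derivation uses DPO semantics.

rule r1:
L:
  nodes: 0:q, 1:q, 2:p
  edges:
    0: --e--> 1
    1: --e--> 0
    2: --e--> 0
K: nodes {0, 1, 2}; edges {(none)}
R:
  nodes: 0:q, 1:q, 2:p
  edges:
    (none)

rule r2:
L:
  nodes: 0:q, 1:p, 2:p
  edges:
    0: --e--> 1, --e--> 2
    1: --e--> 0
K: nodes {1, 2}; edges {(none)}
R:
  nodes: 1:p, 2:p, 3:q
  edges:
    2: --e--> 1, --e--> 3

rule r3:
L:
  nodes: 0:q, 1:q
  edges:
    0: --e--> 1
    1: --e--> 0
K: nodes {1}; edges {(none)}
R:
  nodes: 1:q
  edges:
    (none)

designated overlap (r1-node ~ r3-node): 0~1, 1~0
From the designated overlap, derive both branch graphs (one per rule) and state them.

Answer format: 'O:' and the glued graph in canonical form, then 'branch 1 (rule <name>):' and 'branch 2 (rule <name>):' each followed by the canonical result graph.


O:
nodes: 0:q, 1:q, 2:p
edges: (0,1,e); (1,0,e); (2,0,e)
branch 1 (rule r1):
nodes: 0:q, 1:q, 2:p
edges: (none)
branch 2 (rule r3):
nodes: 0:q, 2:p
edges: (2,0,e)


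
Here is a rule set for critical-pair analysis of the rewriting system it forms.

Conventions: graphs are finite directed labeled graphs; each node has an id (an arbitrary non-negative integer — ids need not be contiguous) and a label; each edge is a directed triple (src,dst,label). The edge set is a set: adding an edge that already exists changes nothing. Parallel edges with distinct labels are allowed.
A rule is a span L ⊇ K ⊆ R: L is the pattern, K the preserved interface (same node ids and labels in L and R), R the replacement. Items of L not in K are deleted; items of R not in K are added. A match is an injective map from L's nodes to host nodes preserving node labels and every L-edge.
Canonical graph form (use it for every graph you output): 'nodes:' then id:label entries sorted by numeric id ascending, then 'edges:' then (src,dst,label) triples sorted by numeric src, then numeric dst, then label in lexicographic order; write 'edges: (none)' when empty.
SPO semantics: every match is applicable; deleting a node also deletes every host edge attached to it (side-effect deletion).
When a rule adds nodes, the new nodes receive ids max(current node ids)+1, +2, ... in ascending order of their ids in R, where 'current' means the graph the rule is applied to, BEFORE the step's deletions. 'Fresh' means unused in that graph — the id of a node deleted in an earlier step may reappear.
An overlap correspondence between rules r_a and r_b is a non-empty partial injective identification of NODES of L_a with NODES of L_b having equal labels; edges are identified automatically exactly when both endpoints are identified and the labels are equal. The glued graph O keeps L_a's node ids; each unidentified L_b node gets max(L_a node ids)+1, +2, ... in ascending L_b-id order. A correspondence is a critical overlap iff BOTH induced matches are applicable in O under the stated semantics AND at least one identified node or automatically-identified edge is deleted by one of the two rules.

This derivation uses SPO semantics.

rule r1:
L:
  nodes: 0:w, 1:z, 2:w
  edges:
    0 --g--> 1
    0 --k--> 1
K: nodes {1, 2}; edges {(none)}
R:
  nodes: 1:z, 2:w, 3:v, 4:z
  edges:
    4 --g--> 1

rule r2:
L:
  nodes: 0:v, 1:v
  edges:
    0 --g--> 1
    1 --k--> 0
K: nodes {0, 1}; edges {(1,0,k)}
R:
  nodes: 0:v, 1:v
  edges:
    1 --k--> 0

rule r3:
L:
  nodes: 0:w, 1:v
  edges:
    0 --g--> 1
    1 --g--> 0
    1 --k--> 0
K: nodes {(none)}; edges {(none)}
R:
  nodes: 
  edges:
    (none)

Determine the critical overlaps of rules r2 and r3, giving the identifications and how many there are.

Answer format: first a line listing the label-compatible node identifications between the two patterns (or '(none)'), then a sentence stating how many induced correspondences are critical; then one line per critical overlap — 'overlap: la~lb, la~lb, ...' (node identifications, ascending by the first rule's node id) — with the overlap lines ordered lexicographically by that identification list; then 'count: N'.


label-compatible node identifications between L(r2) and L(r3): 0~1, 1~1
2 of the induced correspondences are critical overlaps of r2 and r3.
overlap: 0~1
overlap: 1~1
count: 2


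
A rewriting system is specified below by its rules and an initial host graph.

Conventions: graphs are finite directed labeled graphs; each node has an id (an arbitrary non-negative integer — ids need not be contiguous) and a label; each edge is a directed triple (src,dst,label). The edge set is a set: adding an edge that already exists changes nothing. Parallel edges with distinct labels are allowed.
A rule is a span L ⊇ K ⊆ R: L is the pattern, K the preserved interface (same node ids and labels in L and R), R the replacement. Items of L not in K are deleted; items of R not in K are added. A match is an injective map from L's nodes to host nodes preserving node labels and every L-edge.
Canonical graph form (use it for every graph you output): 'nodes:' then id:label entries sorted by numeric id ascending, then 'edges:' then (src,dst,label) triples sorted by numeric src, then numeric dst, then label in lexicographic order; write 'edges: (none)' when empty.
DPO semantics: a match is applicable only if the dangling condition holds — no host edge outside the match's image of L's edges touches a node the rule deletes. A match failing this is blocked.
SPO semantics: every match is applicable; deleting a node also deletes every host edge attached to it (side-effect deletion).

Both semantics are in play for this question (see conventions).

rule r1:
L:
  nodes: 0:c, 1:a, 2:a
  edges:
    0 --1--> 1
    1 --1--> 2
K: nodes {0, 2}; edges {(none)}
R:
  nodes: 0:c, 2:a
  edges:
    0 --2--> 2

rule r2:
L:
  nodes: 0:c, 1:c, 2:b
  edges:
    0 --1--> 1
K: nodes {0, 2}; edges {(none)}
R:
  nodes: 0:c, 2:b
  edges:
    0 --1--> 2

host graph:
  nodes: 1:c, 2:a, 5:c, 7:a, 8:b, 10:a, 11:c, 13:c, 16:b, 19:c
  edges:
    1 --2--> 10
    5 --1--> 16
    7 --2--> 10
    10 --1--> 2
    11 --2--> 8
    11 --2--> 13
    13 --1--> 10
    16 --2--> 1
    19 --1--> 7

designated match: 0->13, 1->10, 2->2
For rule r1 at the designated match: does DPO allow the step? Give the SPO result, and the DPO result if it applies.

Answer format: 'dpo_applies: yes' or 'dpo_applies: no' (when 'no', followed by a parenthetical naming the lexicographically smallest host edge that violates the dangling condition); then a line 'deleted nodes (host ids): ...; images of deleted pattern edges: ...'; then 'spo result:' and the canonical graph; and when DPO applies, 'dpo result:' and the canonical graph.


dpo_applies: no
(the rule deletes node 10, which keeps host edge (1,10,2) outside the match image — the dangling condition fails, DPO blocks; SPO proceeds and side-deletes such edges)
deleted nodes (host ids): 10; images of deleted pattern edges: (10,2,1); (13,10,1)
spo result:
nodes: 1:c, 2:a, 5:c, 7:a, 8:b, 11:c, 13:c, 16:b, 19:c
edges: (5,16,1); (11,8,2); (11,13,2); (13,2,2); (16,1,2); (19,7,1)


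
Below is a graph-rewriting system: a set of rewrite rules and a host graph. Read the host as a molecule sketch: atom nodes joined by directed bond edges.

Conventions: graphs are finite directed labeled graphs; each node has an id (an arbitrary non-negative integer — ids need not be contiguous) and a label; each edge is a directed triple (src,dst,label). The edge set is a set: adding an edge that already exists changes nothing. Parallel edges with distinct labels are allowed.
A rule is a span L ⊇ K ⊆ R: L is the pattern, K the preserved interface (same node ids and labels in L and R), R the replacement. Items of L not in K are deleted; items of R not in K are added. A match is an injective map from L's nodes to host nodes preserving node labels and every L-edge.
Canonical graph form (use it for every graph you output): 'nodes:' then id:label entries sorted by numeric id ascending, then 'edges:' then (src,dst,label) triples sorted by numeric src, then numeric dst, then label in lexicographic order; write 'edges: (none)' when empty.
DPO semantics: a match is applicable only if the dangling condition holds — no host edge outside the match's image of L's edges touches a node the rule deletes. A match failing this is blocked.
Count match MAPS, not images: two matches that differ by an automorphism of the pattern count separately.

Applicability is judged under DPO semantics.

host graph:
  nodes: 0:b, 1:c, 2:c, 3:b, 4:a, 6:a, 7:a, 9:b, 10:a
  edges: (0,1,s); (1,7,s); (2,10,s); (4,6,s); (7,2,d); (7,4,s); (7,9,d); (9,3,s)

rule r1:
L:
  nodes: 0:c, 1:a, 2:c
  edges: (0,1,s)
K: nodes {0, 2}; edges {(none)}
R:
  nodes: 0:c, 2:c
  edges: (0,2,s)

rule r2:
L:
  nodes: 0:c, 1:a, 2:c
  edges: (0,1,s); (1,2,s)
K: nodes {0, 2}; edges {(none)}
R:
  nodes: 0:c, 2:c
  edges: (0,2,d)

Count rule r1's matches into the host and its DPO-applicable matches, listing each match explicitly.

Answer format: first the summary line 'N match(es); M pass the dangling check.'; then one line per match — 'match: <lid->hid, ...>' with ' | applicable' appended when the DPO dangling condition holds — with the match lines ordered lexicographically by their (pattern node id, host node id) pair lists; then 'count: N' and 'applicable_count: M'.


2 match(es); 1 pass the dangling check.
match: 0->1, 1->7, 2->2
match: 0->2, 1->10, 2->1 | applicable
count: 2
applicable_count: 1


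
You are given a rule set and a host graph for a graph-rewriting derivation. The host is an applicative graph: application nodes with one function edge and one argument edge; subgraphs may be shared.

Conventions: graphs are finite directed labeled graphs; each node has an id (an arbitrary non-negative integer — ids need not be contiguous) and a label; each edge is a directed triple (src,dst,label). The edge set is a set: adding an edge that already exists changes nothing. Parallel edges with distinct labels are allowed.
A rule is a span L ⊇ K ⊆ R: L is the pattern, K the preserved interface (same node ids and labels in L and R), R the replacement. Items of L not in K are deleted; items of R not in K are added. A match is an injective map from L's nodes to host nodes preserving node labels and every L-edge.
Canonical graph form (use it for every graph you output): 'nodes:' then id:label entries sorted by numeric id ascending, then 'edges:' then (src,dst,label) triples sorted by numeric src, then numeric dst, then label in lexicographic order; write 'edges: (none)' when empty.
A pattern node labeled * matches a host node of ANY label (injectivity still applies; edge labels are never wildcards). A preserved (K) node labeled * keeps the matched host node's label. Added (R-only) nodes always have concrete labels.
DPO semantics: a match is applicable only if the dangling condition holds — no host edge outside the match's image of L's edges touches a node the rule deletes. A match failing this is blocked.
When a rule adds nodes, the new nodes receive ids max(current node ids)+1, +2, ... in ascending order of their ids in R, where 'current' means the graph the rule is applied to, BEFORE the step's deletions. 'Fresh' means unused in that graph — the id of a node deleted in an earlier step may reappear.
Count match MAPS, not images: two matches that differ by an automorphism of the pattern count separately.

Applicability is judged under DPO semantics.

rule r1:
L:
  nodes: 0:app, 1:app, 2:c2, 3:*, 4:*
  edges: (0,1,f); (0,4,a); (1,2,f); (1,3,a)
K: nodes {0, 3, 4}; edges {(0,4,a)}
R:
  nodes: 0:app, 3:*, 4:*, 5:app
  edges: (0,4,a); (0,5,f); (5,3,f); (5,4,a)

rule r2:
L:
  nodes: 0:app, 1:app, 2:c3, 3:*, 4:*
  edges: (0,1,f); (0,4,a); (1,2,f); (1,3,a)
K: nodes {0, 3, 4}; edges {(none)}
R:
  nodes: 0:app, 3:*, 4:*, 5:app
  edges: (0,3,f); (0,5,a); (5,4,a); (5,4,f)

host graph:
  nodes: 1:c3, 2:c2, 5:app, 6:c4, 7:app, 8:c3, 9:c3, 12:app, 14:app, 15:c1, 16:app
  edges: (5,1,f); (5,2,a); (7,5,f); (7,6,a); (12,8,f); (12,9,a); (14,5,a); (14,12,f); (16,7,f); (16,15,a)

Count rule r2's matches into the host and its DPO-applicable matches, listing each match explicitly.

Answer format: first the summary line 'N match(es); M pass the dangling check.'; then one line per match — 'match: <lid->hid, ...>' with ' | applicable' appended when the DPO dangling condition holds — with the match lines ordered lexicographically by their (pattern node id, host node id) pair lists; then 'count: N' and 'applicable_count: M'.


2 match(es); 1 pass the dangling check.
match: 0->7, 1->5, 2->1, 3->2, 4->6
match: 0->14, 1->12, 2->8, 3->9, 4->5 | applicable
count: 2
applicable_count: 1


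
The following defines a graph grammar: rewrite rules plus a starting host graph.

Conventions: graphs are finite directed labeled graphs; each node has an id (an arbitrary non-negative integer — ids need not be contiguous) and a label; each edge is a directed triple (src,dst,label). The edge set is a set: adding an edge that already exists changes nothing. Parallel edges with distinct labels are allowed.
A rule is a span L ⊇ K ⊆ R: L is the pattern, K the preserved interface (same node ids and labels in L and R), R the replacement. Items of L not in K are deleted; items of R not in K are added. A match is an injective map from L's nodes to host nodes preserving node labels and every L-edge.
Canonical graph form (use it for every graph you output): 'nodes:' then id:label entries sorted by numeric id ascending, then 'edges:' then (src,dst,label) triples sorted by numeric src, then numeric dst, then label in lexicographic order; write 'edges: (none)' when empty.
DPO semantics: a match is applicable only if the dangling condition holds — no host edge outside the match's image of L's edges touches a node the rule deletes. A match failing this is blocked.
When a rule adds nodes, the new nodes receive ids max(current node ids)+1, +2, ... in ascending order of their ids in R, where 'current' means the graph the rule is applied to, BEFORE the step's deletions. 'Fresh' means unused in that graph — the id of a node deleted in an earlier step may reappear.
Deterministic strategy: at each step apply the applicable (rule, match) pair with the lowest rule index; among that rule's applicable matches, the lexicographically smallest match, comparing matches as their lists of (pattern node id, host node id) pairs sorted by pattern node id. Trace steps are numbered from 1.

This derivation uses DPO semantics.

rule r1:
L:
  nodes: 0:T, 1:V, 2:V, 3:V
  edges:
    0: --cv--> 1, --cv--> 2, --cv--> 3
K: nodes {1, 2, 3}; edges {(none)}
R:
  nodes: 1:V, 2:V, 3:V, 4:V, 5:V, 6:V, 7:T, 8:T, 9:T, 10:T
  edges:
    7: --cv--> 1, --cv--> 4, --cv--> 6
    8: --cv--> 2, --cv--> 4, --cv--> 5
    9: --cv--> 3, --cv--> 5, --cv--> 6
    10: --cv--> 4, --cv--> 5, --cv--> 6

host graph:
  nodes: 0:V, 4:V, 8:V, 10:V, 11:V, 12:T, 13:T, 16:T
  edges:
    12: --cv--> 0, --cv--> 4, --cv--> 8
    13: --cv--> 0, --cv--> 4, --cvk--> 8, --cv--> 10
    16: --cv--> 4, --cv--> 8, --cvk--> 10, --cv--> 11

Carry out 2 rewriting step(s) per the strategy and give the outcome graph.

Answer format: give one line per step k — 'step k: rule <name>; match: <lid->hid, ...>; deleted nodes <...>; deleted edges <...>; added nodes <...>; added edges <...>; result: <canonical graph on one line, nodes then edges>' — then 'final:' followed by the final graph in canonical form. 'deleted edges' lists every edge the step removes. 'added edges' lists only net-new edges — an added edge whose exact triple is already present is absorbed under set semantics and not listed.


step 1: rule r1; match: 0->12, 1->0, 2->4, 3->8; deleted nodes 12; deleted edges (12,0,cv); (12,4,cv); (12,8,cv); added nodes 17, 18, 19, 20, 21, 22, 23; added edges (20,0,cv); (20,17,cv); (20,19,cv); (21,4,cv); (21,17,cv); (21,18,cv); (22,8,cv); (22,18,cv); (22,19,cv); (23,17,cv); (23,18,cv); (23,19,cv); result: nodes: 0:V, 4:V, 8:V, 10:V, 11:V, 13:T, 16:T, 17:V, 18:V, 19:V, 20:T, 21:T, 22:T, 23:T edges: (13,0,cv); (13,4,cv); (13,8,cvk); (13,10,cv); (16,4,cv); (16,8,cv); (16,10,cvk); (16,11,cv); (20,0,cv); (20,17,cv); (20,19,cv); (21,4,cv); (21,17,cv); (21,18,cv); (22,8,cv); (22,18,cv); (22,19,cv); (23,17,cv); (23,18,cv); (23,19,cv)
step 2: rule r1; match: 0->20, 1->0, 2->17, 3->19; deleted nodes 20; deleted edges (20,0,cv); (20,17,cv); (20,19,cv); added nodes 24, 25, 26, 27, 28, 29, 30; added edges (27,0,cv); (27,24,cv); (27,26,cv); (28,17,cv); (28,24,cv); (28,25,cv); (29,19,cv); (29,25,cv); (29,26,cv); (30,24,cv); (30,25,cv); (30,26,cv); result: nodes: 0:V, 4:V, 8:V, 10:V, 11:V, 13:T, 16:T, 17:V, 18:V, 19:V, 21:T, 22:T, 23:T, 24:V, 25:V, 26:V, 27:T, 28:T, 29:T, 30:T edges: (13,0,cv); (13,4,cv); (13,8,cvk); (13,10,cv); (16,4,cv); (16,8,cv); (16,10,cvk); (16,11,cv); (21,4,cv); (21,17,cv); (21,18,cv); (22,8,cv); (22,18,cv); (22,19,cv); (23,17,cv); (23,18,cv); (23,19,cv); (27,0,cv); (27,24,cv); (27,26,cv); (28,17,cv); (28,24,cv); (28,25,cv); (29,19,cv); (29,25,cv); (29,26,cv); (30,24,cv); (30,25,cv); (30,26,cv)
final:
nodes: 0:V, 4:V, 8:V, 10:V, 11:V, 13:T, 16:T, 17:V, 18:V, 19:V, 21:T, 22:T, 23:T, 24:V, 25:V, 26:V, 27:T, 28:T, 29:T, 30:T
edges: (13,0,cv); (13,4,cv); (13,8,cvk); (13,10,cv); (16,4,cv); (16,8,cv); (16,10,cvk); (16,11,cv); (21,4,cv); (21,17,cv); (21,18,cv); (22,8,cv); (22,18,cv); (22,19,cv); (23,17,cv); (23,18,cv); (23,19,cv); (27,0,cv); (27,24,cv); (27,26,cv); (28,17,cv); (28,24,cv); (28,25,cv); (29,19,cv); (29,25,cv); (29,26,cv); (30,24,cv); (30,25,cv); (30,26,cv)


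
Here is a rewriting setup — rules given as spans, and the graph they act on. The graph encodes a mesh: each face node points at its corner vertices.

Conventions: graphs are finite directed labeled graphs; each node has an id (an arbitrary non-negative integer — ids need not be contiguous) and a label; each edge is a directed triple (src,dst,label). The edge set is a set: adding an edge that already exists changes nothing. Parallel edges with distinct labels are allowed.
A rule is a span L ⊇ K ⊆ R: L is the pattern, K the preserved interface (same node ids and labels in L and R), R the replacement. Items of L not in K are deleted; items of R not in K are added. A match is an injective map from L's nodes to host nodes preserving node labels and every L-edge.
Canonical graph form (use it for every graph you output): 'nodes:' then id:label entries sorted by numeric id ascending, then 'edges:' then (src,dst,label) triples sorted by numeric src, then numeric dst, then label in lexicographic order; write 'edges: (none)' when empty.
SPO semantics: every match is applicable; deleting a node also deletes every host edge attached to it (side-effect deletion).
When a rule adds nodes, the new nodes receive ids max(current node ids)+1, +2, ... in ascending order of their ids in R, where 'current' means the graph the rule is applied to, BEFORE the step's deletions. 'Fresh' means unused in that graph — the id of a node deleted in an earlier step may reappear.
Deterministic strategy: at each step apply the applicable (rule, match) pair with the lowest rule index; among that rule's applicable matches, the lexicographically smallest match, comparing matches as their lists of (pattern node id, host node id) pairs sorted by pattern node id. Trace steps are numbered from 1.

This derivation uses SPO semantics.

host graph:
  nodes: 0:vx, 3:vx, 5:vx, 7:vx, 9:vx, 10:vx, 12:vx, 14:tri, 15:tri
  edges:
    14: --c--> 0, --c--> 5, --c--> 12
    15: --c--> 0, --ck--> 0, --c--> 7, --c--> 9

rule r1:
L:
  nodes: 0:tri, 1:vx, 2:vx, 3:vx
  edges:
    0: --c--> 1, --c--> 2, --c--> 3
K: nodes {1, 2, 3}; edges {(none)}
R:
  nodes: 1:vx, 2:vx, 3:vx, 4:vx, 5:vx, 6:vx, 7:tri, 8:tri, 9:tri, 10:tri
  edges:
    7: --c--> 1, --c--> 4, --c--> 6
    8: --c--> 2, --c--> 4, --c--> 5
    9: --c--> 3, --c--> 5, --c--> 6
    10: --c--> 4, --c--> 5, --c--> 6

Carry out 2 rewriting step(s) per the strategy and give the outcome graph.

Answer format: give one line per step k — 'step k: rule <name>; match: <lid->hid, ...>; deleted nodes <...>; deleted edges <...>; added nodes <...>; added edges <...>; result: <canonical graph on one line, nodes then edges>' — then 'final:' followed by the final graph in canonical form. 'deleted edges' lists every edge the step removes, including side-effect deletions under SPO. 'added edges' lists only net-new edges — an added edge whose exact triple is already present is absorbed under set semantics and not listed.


step 1: rule r1; match: 0->14, 1->0, 2->5, 3->12; deleted nodes 14; deleted edges (14,0,c); (14,5,c); (14,12,c); added nodes 16, 17, 18, 19, 20, 21, 22; added edges (19,0,c); (19,16,c); (19,18,c); (20,5,c); (20,16,c); (20,17,c); (21,12,c); (21,17,c); (21,18,c); (22,16,c); (22,17,c); (22,18,c); result: nodes: 0:vx, 3:vx, 5:vx, 7:vx, 9:vx, 10:vx, 12:vx, 15:tri, 16:vx, 17:vx, 18:vx, 19:tri, 20:tri, 21:tri, 22:tri edges: (15,0,c); (15,0,ck); (15,7,c); (15,9,c); (19,0,c); (19,16,c); (19,18,c); (20,5,c); (20,16,c); (20,17,c); (21,12,c); (21,17,c); (21,18,c); (22,16,c); (22,17,c); (22,18,c)
step 2: rule r1; match: 0->15, 1->0, 2->7, 3->9; deleted nodes 15; deleted edges (15,0,c); (15,0,ck); (15,7,c); (15,9,c); added nodes 23, 24, 25, 26, 27, 28, 29; added edges (26,0,c); (26,23,c); (26,25,c); (27,7,c); (27,23,c); (27,24,c); (28,9,c); (28,24,c); (28,25,c); (29,23,c); (29,24,c); (29,25,c); result: nodes: 0:vx, 3:vx, 5:vx, 7:vx, 9:vx, 10:vx, 12:vx, 16:vx, 17:vx, 18:vx, 19:tri, 20:tri, 21:tri, 22:tri, 23:vx, 24:vx, 25:vx, 26:tri, 27:tri, 28:tri, 29:tri edges: (19,0,c); (19,16,c); (19,18,c); (20,5,c); (20,16,c); (20,17,c); (21,12,c); (21,17,c); (21,18,c); (22,16,c); (22,17,c); (22,18,c); (26,0,c); (26,23,c); (26,25,c); (27,7,c); (27,23,c); (27,24,c); (28,9,c); (28,24,c); (28,25,c); (29,23,c); (29,24,c); (29,25,c)
final:
nodes: 0:vx, 3:vx, 5:vx, 7:vx, 9:vx, 10:vx, 12:vx, 16:vx, 17:vx, 18:vx, 19:tri, 20:tri, 21:tri, 22:tri, 23:vx, 24:vx, 25:vx, 26:tri, 27:tri, 28:tri, 29:tri
edges: (19,0,c); (19,16,c); (19,18,c); (20,5,c); (20,16,c); (20,17,c); (21,12,c); (21,17,c); (21,18,c); (22,16,c); (22,17,c); (22,18,c); (26,0,c); (26,23,c); (26,25,c); (27,7,c); (27,23,c); (27,24,c); (28,9,c); (28,24,c); (28,25,c); (29,23,c); (29,24,c); (29,25,c)


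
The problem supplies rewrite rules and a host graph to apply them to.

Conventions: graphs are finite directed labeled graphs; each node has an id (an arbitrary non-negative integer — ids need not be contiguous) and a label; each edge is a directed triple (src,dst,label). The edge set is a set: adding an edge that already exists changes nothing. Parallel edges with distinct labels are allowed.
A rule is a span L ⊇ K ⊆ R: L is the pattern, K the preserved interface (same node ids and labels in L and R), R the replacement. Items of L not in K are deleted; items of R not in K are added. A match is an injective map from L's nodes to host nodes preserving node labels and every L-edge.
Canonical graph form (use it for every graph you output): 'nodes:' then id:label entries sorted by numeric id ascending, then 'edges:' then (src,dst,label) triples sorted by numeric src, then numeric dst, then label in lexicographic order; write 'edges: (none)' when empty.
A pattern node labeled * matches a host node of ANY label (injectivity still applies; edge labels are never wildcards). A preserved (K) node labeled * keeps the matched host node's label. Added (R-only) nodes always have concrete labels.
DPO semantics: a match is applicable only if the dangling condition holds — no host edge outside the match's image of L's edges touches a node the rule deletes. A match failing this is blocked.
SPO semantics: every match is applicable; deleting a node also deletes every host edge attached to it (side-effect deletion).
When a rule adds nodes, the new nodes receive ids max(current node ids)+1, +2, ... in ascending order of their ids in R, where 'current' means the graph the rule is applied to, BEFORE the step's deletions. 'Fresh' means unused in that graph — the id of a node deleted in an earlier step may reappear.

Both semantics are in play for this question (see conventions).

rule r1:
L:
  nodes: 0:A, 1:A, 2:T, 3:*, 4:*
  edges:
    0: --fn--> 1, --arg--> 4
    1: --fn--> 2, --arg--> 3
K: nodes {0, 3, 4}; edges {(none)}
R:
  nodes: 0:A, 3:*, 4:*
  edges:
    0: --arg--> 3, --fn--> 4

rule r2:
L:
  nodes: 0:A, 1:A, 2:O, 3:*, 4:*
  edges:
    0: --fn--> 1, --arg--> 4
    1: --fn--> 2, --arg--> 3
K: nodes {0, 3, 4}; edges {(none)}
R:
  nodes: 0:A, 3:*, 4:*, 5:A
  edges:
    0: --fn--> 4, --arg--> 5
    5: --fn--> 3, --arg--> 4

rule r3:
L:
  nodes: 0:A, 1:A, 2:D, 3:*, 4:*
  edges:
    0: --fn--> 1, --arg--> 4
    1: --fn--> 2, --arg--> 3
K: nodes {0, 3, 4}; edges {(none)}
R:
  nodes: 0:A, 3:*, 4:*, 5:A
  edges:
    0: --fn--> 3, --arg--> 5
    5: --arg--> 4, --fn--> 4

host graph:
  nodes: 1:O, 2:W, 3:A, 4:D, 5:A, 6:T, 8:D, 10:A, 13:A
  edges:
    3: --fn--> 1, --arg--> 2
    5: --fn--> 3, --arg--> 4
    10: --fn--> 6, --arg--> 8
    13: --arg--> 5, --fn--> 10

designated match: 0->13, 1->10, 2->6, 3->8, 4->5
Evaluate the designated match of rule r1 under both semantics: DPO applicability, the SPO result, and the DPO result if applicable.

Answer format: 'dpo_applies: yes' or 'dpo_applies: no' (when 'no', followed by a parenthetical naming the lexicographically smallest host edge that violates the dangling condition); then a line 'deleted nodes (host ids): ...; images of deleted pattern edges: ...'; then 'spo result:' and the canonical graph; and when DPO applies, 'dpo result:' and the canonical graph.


dpo_applies: yes
deleted nodes (host ids): 6, 10; images of deleted pattern edges: (10,6,fn); (10,8,arg); (13,5,arg); (13,10,fn)
spo result:
nodes: 1:O, 2:W, 3:A, 4:D, 5:A, 8:D, 13:A
edges: (3,1,fn); (3,2,arg); (5,3,fn); (5,4,arg); (13,5,fn); (13,8,arg)
dpo result:
nodes: 1:O, 2:W, 3:A, 4:D, 5:A, 8:D, 13:A
edges: (3,1,fn); (3,2,arg); (5,3,fn); (5,4,arg); (13,5,fn); (13,8,arg)


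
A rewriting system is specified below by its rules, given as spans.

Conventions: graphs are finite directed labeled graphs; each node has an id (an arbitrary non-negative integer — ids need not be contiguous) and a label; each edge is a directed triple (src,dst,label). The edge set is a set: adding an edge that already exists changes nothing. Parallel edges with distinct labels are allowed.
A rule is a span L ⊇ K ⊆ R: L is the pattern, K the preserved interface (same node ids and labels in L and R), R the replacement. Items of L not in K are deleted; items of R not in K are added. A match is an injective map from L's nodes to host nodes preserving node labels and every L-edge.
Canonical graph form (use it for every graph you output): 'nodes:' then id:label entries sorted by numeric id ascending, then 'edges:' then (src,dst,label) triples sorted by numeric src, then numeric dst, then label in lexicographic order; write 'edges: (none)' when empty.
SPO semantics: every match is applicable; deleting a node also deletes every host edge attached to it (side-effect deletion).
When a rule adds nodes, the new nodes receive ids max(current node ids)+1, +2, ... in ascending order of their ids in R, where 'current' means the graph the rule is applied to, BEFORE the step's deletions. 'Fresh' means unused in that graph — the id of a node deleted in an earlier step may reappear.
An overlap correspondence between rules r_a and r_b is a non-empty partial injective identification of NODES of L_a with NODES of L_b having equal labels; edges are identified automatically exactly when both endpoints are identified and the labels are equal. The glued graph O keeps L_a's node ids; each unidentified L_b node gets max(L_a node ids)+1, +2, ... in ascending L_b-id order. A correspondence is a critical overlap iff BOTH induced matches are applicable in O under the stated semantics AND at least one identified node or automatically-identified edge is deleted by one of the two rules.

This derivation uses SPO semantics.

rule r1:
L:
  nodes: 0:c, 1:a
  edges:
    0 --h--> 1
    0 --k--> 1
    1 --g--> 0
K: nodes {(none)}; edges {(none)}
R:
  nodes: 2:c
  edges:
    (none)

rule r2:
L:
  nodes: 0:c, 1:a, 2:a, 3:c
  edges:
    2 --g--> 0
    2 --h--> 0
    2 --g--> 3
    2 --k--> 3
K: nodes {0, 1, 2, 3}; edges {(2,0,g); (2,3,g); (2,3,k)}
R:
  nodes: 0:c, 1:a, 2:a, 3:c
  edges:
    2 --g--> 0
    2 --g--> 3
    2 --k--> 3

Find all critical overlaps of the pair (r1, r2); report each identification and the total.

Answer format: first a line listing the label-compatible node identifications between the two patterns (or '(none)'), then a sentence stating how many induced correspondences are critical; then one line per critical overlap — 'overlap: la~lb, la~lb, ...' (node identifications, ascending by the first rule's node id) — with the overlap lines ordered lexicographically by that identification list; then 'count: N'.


label-compatible node identifications between L(r1) and L(r2): 0~0, 0~3, 1~1, 1~2
8 of the induced correspondences are critical overlaps of r1 and r2.
overlap: 0~0
overlap: 0~0, 1~1
overlap: 0~0, 1~2
overlap: 0~3
overlap: 0~3, 1~1
overlap: 0~3, 1~2
overlap: 1~1
overlap: 1~2
count: 8


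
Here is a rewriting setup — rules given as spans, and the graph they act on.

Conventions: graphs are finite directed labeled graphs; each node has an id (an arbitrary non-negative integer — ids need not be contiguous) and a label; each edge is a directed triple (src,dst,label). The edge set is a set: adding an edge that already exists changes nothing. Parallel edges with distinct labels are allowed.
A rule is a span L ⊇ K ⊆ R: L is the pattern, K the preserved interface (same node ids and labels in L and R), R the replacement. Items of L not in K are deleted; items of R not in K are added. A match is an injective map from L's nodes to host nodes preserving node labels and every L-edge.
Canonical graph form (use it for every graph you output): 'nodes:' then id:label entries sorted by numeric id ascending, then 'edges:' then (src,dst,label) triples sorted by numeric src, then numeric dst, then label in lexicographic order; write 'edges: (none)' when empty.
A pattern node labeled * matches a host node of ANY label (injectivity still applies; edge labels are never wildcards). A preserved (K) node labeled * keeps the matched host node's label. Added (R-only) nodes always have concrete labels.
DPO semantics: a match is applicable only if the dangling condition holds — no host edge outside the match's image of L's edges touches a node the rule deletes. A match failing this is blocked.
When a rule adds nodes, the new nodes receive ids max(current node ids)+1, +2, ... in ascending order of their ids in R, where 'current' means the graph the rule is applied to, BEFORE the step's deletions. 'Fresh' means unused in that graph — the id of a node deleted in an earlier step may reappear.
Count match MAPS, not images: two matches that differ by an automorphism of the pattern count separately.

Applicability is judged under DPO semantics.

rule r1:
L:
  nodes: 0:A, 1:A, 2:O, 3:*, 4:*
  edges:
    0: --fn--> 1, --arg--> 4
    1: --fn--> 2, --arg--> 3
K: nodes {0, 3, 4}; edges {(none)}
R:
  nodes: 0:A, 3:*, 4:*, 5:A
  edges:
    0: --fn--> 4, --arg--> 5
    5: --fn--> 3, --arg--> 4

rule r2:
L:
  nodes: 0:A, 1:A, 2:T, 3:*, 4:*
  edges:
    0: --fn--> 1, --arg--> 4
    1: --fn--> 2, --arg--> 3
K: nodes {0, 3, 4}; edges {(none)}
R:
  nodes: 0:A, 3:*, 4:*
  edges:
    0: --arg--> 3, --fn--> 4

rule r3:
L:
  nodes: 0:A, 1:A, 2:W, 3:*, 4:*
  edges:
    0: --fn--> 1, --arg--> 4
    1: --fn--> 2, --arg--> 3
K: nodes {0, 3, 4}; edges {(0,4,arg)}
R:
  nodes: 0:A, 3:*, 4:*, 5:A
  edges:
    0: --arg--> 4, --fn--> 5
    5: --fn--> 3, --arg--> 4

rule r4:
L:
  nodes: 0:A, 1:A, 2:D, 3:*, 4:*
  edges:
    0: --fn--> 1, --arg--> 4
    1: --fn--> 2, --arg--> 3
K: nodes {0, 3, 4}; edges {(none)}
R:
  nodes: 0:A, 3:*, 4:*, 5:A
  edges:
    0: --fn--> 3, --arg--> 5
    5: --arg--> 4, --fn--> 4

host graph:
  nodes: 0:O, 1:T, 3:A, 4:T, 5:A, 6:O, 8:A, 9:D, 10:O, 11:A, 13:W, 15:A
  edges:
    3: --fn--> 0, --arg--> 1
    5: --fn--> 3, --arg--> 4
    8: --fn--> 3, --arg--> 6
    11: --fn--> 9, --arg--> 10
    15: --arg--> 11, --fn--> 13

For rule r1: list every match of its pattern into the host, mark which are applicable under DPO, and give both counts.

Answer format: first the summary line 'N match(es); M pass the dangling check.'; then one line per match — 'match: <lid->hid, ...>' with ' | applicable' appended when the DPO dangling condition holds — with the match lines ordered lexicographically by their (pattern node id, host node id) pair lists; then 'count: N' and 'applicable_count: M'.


2 match(es); 0 pass the dangling check.
match: 0->5, 1->3, 2->0, 3->1, 4->4
match: 0->8, 1->3, 2->0, 3->1, 4->6
count: 2
applicable_count: 0
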